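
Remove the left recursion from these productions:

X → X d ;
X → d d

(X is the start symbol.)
X → d d X'
X' → d ; X'
X' → ε

X is directly left-recursive. The standard transformation for
  A → A α₁ | ... | A α_m | β₁ | ... | β_n
is
  A  → β₁ A' | ... | β_n A'
  A' → α₁ A' | ... | α_m A' | ε

X → d d becomes X → d d X'
X → X d ; becomes X' → d ; X'
Add X' → ε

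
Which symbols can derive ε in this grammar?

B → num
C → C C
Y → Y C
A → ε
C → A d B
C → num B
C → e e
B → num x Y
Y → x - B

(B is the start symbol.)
{ 'A' }

A non-terminal is nullable if it can derive ε (the empty string): either it has an ε-production, or it has a production whose right-hand side consists entirely of nullable non-terminals.

ε-productions: A → ε
So A is immediately nullable.
No further non-terminal can be added: every production for the remaining non-terminals contains a terminal or a non-nullable non-terminal.
Nullable = { 'A' }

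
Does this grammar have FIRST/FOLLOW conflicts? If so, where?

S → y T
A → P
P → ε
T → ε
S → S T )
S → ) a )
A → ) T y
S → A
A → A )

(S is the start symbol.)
Nullable non-terminals: A, P, S, T.
FIRST sets used below: FIRST(P) = { ε }, FIRST(A) = { ')', ε }, FIRST(S) = { ')', 'y', ε }, FIRST(T) = { ε }

A: nullable alternative(s) A → P; FOLLOW(A) = { $, ')' }
  A → P: FIRST \ {ε} = { } — this is the only nullable alternative, skip
  A → ) T y: FIRST \ {ε} = { ')' } — overlaps FOLLOW(A) on { ')' }: CONFLICT
  A → A ): FIRST \ {ε} = { ')' } — overlaps FOLLOW(A) on { ')' }: CONFLICT
P has a nullable alternative but only one production, so nothing to check.

S: nullable alternative(s) S → A; FOLLOW(S) = { $, ')' }
  S → y T: FIRST \ {ε} = { 'y' } — disjoint from FOLLOW(S)
  S → S T ): FIRST \ {ε} = { ')', 'y' } — overlaps FOLLOW(S) on { ')' }: CONFLICT
  S → ) a ): FIRST \ {ε} = { ')' } — overlaps FOLLOW(S) on { ')' }: CONFLICT
  S → A: FIRST \ {ε} = { ')' } — this is the only nullable alternative, skip
T has a nullable alternative but only one production, so nothing to check.

So the grammar has 4 FIRST/FOLLOW conflicts (marked CONFLICT above).

Answer: Yes. S → S T ')' with FOLLOW(S) on { ')' }; S → ')' a ')' with FOLLOW(S) on { ')' }; A → ')' T y with FOLLOW(A) on { ')' }; A → A ')' with FOLLOW(A) on { ')' }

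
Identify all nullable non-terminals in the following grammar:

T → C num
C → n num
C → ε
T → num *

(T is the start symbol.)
{ 'C' }

ε-productions: C → ε
So C is immediately nullable.
No further non-terminal can be added: every production for the remaining non-terminals contains a terminal or a non-nullable non-terminal.
Nullable = { 'C' }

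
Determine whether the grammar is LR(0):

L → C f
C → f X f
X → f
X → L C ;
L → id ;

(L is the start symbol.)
A grammar is LR(0) if no state in the canonical LR(0) collection has:
  - both a shift item (dot before a terminal) and a complete item (shift-reduce conflict), or
  - two or more complete items (reduce-reduce conflict; the accept item [L' → L .] counts as a complete item here).

Augment with L' → L and build the canonical LR(0) collection (I0 = CLOSURE({[L' → . L]}), then GOTO on every symbol after a dot until no new states appear). It has 13 states:
  I0: { [C → . f X f], [L → . C f], [L → . id ;], [L' → . L] }  — shift
  I1: { [L → C . f] }  — shift
  I2: { [L' → L .] }  — accept
  I3: { [C → . f X f], [C → f . X f], [L → . C f], [L → . id ;], [X → . L C ;], [X → . f] }  — shift
  I4: { [L → id . ;] }  — shift
  I5: { [L → id ; .] }  — reduce
  I6: { [C → . f X f], [X → L . C ;] }  — shift
  I7: { [C → f X . f] }  — shift
  I8: { [C → . f X f], [C → f . X f], [L → . C f], [L → . id ;], [X → . L C ;], [X → . f], [X → f .] }  — shift, reduce
  I9: { [C → f X f .] }  — reduce
  I10: { [X → L C . ;] }  — shift
  I11: { [X → L C ; .] }  — reduce
  I12: { [L → C f .] }  — reduce

Conflict in state I8:
  Shift-reduce conflict between [X → f .] and [C → . f X f]
So the grammar is NOT LR(0).

Answer: No. Shift-reduce conflict between [X → f .] and [C → . f X f]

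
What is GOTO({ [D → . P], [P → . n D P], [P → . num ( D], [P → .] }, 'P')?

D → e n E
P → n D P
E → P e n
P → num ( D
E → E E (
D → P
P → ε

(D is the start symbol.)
GOTO(I, 'P') = CLOSURE({ [A → αX.β] : [A → α.Xβ] ∈ I, X = 'P' })

Items with dot before 'P', with the dot advanced:
  [D → . P] → [D → P .]
Closure adds nothing (no advanced item has the dot before a non-terminal).

GOTO = { [D → P .] }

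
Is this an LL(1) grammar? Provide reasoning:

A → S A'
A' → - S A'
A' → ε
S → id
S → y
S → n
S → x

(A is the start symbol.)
A grammar is LL(1) if for each non-terminal N with multiple productions, the predict sets of those productions are pairwise disjoint, where PREDICT(N → α) = (FIRST(α) \ {ε}) ∪ (FOLLOW(N) if α ⇒* ε).

Relevant sets:
  FOLLOW(A') = { $ }

For A':
  PREDICT(A' → '-' S A') = { '-' }
  PREDICT(A' → ε) = { $ }
For S:
  PREDICT(S → id) = { 'id' }
  PREDICT(S → y) = { 'y' }
  PREDICT(S → n) = { 'n' }
  PREDICT(S → x) = { 'x' }
A has a single production, so nothing to check there.

All predict sets are disjoint. The grammar IS LL(1).

Answer: Yes, the grammar is LL(1).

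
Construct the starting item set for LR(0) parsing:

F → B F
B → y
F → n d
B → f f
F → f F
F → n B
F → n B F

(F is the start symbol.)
First, augment the grammar with F' → F
I₀ = CLOSURE({ [F' → . F] }):
  [F' → . F] has the dot before F: add [F → . B F], [F → . n d], [F → . f F], [F → . n B], [F → . n B F]
  [F → . B F] has the dot before B: add [B → . y], [B → . f f]
No further items can be added.

I₀ = { [B → . f f], [B → . y], [F → . B F], [F → . f F], [F → . n B F], [F → . n B], [F → . n d], [F' → . F] }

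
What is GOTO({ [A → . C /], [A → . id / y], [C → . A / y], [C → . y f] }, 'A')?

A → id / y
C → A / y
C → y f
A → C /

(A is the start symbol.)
{ [C → A . / y] }

GOTO(I, 'A') = CLOSURE({ [A → αX.β] : [A → α.Xβ] ∈ I, X = 'A' })

Items with dot before 'A', with the dot advanced:
  [C → . A / y] → [C → A . / y]
Closure adds nothing (no advanced item has the dot before a non-terminal).

GOTO = { [C → A . / y] }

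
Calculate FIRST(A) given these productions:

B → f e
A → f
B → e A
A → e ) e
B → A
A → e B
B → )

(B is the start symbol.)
{ 'e', 'f' }

To compute FIRST(A), examine every production with A on the left-hand side, reading each right-hand side left to right until a non-nullable symbol is reached.

From A → f:
  - f is a terminal: add 'f' and stop
From A → e ) e:
  - e is a terminal: add 'e' and stop
From A → e B:
  - e is a terminal: add 'e' and stop

Collecting: FIRST(A) = { 'e', 'f' }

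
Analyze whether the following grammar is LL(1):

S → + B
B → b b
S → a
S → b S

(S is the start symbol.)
Yes, the grammar is LL(1).

For S:
  PREDICT(S → '+' B) = { '+' }
  PREDICT(S → a) = { 'a' }
  PREDICT(S → b S) = { 'b' }
B has a single production, so nothing to check there.

All predict sets are disjoint. The grammar IS LL(1).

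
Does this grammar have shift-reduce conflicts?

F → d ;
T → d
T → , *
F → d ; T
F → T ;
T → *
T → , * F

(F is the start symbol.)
Yes — I5: [T → d .] vs [F → d . ;]; I6: [F → d ; .] vs [T → . *]; I10: [T → , * .] vs [F → . d ;]

A shift-reduce conflict occurs when an LR(0) state has both:
  - a complete (reduce) item [A → α .] (dot at the end), and
  - a shift item [B → β . c γ] (dot before a terminal).

Augment with F' → F and build the canonical LR(0) collection (I0 = CLOSURE({[F' → . F]}), then GOTO on every symbol after a dot until no new states appear). It has 12 states:
  I0: { [F → . T ;], [F → . d ; T], [F → . d ;], [F' → . F], [T → . *], [T → . , * F], [T → . , *], [T → . d] }  — shift
  I1: { [T → * .] }  — reduce
  I2: { [T → , . * F], [T → , . *] }  — shift
  I3: { [F' → F .] }  — accept
  I4: { [F → T . ;] }  — shift
  I5: { [F → d . ; T], [F → d . ;], [T → d .] }  — shift, reduce
  I6: { [F → d ; . T], [F → d ; .], [T → . *], [T → . , * F], [T → . , *], [T → . d] }  — shift, reduce
  I7: { [F → d ; T .] }  — reduce
  I8: { [T → d .] }  — reduce
  I9: { [F → T ; .] }  — reduce
  I10: { [F → . T ;], [F → . d ; T], [F → . d ;], [T → , * . F], [T → , * .], [T → . *], [T → . , * F], [T → . , *], [T → . d] }  — shift, reduce
  I11: { [T → , * F .] }  — reduce

I5 contains reduce item [T → d .] and shift items [F → d . ;], [F → d . ; T] — shift-reduce conflict.
I6 contains reduce item [F → d ; .] and shift items [T → . *], [T → . , *], [T → . , * F], [T → . d] — shift-reduce conflict.
I10 contains reduce item [T → , * .] and shift items [F → . d ;], [F → . d ; T], [T → . *], [T → . , *], [T → . , * F], [T → . d] — shift-reduce conflict.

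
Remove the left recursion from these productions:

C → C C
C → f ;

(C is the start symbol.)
C → f ; C'
C' → C C'
C' → ε

C is directly left-recursive. The standard transformation for
  A → A α₁ | ... | A α_m | β₁ | ... | β_n
is
  A  → β₁ A' | ... | β_n A'
  A' → α₁ A' | ... | α_m A' | ε

C → f ; becomes C → f ; C'
C → C C becomes C' → C C'
Add C' → ε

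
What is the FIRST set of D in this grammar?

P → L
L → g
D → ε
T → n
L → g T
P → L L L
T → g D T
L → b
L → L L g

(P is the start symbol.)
{ ε }

From D → ε:
  - ε-production, so ε ∈ FIRST(D)

Collecting: FIRST(D) = { ε }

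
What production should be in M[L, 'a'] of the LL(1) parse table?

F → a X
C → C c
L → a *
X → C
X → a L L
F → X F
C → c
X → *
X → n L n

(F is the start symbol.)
L → a *

To find M[L, 'a'], we find productions for L where 'a' is in the predict set (PREDICT(N → α) = (FIRST(α) \ {ε}) ∪ (FOLLOW(N) if α ⇒* ε)).

L → a *: PREDICT = { 'a' }
  'a' is in predict set, so this production goes in M[L, 'a']

M[L, 'a'] = L → a *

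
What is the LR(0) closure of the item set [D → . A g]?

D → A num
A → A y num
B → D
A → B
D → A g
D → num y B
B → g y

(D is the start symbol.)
{ [A → . A y num], [A → . B], [B → . D], [B → . g y], [D → . A g], [D → . A num], [D → . num y B] }

Start with: [D → . A g]
  [D → . A g] has the dot before A: add [A → . A y num], [A → . B]
  [A → . B] has the dot before B: add [B → . D], [B → . g y]
  [B → . D] has the dot before D: add [D → . A num], [D → . num y B]
No further items can be added.

CLOSURE = { [A → . A y num], [A → . B], [B → . D], [B → . g y], [D → . A g], [D → . A num], [D → . num y B] }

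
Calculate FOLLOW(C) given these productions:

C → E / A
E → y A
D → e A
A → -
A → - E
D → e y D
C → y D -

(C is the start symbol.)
{ $ }

To compute FOLLOW(C), find every occurrence of C on a right-hand side N → α C β: add FIRST(β) \ {ε}, and if β is empty or nullable also add FOLLOW(N). Iterate to a fixed point.

C is the start symbol, so $ ∈ FOLLOW(C).
C does not occur on any right-hand side.

Taking the union: FOLLOW(C) = { $ }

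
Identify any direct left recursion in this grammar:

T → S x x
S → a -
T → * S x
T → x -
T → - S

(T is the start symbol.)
Direct left recursion occurs when N → N α for some non-terminal N (the right-hand side begins with the left-hand side itself).

T → S x x: starts with S
S → a -: starts with a
T → * S x: starts with '*'
T → x -: starts with x
T → - S: starts with '-'

No direct left recursion found.

Answer: No direct left recursion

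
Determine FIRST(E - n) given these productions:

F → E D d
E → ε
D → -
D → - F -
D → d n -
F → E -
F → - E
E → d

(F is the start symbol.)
{ '-', 'd' }

FIRST sets of the non-terminals involved (from the grammar, by fixed-point iteration):
  FIRST(E) = { 'd', ε }

To compute FIRST(E - n), process the symbols left to right:
Symbol E is a non-terminal. Add FIRST(E) \ {ε} = { 'd' }
E is nullable (ε ∈ FIRST(E)), continue to the next symbol.
Symbol - is a terminal. Add '-' and stop.
FIRST(E - n) = { '-', 'd' }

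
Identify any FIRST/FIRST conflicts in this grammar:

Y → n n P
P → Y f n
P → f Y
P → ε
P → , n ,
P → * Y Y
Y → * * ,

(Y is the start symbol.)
Yes. P → Y f n / P → '*' Y Y on { '*' }

A FIRST/FIRST conflict occurs when two productions N → α and N → β for the same non-terminal have FIRST(α) ∩ FIRST(β) ≠ ∅ (with ε ∈ FIRST of a nullable right-hand side, so two nullable alternatives also conflict).

FIRST sets of the non-terminals at (or reachable through a nullable prefix from) the front of some alternative:
  FIRST(Y) = { '*', 'n' }

Productions for Y:
  Y → n n P: FIRST = { 'n' }
  Y → * * ,: FIRST = { '*' }
Productions for P:
  P → Y f n: FIRST = { '*', 'n' }
  P → f Y: FIRST = { 'f' }
  P → ε: FIRST = { ε }
  P → , n ,: FIRST = { ',' }
  P → * Y Y: FIRST = { '*' }

Conflict for P: P → Y f n and P → * Y Y
  Overlap: { '*' }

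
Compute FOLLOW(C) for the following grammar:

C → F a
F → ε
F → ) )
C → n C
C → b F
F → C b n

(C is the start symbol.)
To compute FOLLOW(C), find every occurrence of C on a right-hand side N → α C β: add FIRST(β) \ {ε}, and if β is empty or nullable also add FOLLOW(N). Iterate to a fixed point.

C is the start symbol, so $ ∈ FOLLOW(C).
In C → n C: C is at the end; this adds FOLLOW(C) to itself — nothing new
In F → C b n: C is followed by b n, add FIRST(b n) \ {ε} = { 'b' }

Taking the union: FOLLOW(C) = { $, 'b' }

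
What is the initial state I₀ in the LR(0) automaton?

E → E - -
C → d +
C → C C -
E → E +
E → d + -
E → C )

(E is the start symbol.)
First, augment the grammar with E' → E
I₀ = CLOSURE({ [E' → . E] }):
  [E' → . E] has the dot before E: add [E → . E - -], [E → . E +], [E → . d + -], [E → . C )]
  [E → . C )] has the dot before C: add [C → . d +], [C → . C C -]
No further items can be added.

I₀ = { [C → . C C -], [C → . d +], [E → . C )], [E → . E +], [E → . E - -], [E → . d + -], [E' → . E] }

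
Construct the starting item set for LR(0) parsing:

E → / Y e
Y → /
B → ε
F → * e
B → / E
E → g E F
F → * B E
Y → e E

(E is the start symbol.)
{ [E → . / Y e], [E → . g E F], [E' → . E] }

First, augment the grammar with E' → E
I₀ = CLOSURE({ [E' → . E] }):
  [E' → . E] has the dot before E: add [E → . / Y e], [E → . g E F]
No further items can be added.

I₀ = { [E → . / Y e], [E → . g E F], [E' → . E] }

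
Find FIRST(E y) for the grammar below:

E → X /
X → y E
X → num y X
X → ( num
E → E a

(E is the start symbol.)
FIRST sets of the non-terminals involved (from the grammar, by fixed-point iteration):
  FIRST(E) = { '(', 'num', 'y' }

To compute FIRST(E y), process the symbols left to right:
Symbol E is a non-terminal. Add FIRST(E) \ {ε} = { '(', 'num', 'y' }
E is not nullable (ε ∉ FIRST(E)), so stop here.
FIRST(E y) = { '(', 'num', 'y' }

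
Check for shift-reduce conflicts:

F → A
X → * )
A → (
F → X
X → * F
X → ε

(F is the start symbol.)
Yes — I0: [X → .] vs [A → . (]; I2: [X → .] vs [A → . (]

A shift-reduce conflict occurs when an LR(0) state has both:
  - a complete (reduce) item [A → α .] (dot at the end), and
  - a shift item [B → β . c γ] (dot before a terminal).

Augment with F' → F and build the canonical LR(0) collection (I0 = CLOSURE({[F' → . F]}), then GOTO on every symbol after a dot until no new states appear). It has 8 states:
  I0: { [A → . (], [F → . A], [F → . X], [F' → . F], [X → . * )], [X → . * F], [X → .] }  — shift, reduce
  I1: { [A → ( .] }  — reduce
  I2: { [A → . (], [F → . A], [F → . X], [X → * . )], [X → * . F], [X → . * )], [X → . * F], [X → .] }  — shift, reduce
  I3: { [F → A .] }  — reduce
  I4: { [F' → F .] }  — accept
  I5: { [F → X .] }  — reduce
  I6: { [X → * ) .] }  — reduce
  I7: { [X → * F .] }  — reduce

I0 contains reduce item [X → .] and shift items [A → . (], [X → . * )], [X → . * F] — shift-reduce conflict.
I2 contains reduce item [X → .] and shift items [A → . (], [X → . * )], [X → * . )], [X → . * F] — shift-reduce conflict.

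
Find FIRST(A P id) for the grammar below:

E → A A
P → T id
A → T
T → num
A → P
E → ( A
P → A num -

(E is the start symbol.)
{ 'num' }

FIRST sets of the non-terminals involved (from the grammar, by fixed-point iteration):
  FIRST(A) = { 'num' }

To compute FIRST(A P id), process the symbols left to right:
Symbol A is a non-terminal. Add FIRST(A) \ {ε} = { 'num' }
A is not nullable (ε ∉ FIRST(A)), so stop here.
FIRST(A P id) = { 'num' }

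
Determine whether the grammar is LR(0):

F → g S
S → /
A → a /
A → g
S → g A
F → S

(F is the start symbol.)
No. Shift-reduce conflict between [A → g .] and [A → . a /]

A grammar is LR(0) if no state in the canonical LR(0) collection has:
  - both a shift item (dot before a terminal) and a complete item (shift-reduce conflict), or
  - two or more complete items (reduce-reduce conflict; the accept item [F' → F .] counts as a complete item here).

Augment with F' → F and build the canonical LR(0) collection (I0 = CLOSURE({[F' → . F]}), then GOTO on every symbol after a dot until no new states appear). It has 11 states:
  I0: { [F → . S], [F → . g S], [F' → . F], [S → . /], [S → . g A] }  — shift
  I1: { [S → / .] }  — reduce
  I2: { [F' → F .] }  — accept
  I3: { [F → S .] }  — reduce
  I4: { [A → . a /], [A → . g], [F → g . S], [S → . /], [S → . g A], [S → g . A] }  — shift
  I5: { [S → g A .] }  — reduce
  I6: { [F → g S .] }  — reduce
  I7: { [A → a . /] }  — shift
  I8: { [A → . a /], [A → . g], [A → g .], [S → g . A] }  — shift, reduce
  I9: { [A → g .] }  — reduce
  I10: { [A → a / .] }  — reduce

Conflict in state I8:
  Shift-reduce conflict between [A → g .] and [A → . a /]
So the grammar is NOT LR(0).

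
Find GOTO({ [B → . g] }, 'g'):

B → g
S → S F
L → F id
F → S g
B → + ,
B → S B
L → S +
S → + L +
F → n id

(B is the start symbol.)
{ [B → g .] }

GOTO(I, 'g') = CLOSURE({ [A → αX.β] : [A → α.Xβ] ∈ I, X = 'g' })

Items with dot before 'g', with the dot advanced:
  [B → . g] → [B → g .]
Closure adds nothing (no advanced item has the dot before a non-terminal).

GOTO = { [B → g .] }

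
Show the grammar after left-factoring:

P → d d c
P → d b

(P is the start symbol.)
P → d P'
P' → d c
P' → b

Left-factoring transforms A → αβ₁ | αβ₂ into A → αA' and A' → β₁ | β₂
(α is the longest common prefix among the alternatives). Repeat until
no nonterminal has two alternatives with a common prefix.

Round 1: P has alternatives sharing prefix 'd'. Introduce P': P → d P'
  Add: P' → d c
  Add: P' → b

No remaining common prefixes — done.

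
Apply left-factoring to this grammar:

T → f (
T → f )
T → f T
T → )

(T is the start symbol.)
T → f T'
T' → (
T' → )
T' → T
T → )

Left-factoring transforms A → αβ₁ | αβ₂ into A → αA' and A' → β₁ | β₂
(α is the longest common prefix among the alternatives). Repeat until
no nonterminal has two alternatives with a common prefix.

Round 1: T has alternatives sharing prefix 'f'. Introduce T': T → f T'
  Add: T' → (
  Add: T' → )
  Add: T' → T

No remaining common prefixes — done.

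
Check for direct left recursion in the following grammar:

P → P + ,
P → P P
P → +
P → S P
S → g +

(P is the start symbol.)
Direct left recursion occurs when N → N α for some non-terminal N (the right-hand side begins with the left-hand side itself).

P → P + ,: LEFT RECURSIVE (starts with P)
P → P P: LEFT RECURSIVE (starts with P)
P → +: starts with '+'
P → S P: starts with S
S → g +: starts with g

The grammar has direct left recursion on: P.

Answer: Yes, P is left-recursive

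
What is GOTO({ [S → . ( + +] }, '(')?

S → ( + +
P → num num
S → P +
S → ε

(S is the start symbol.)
GOTO(I, '(') = CLOSURE({ [A → αX.β] : [A → α.Xβ] ∈ I, X = '(' })

Items with dot before '(', with the dot advanced:
  [S → . ( + +] → [S → ( . + +]
Closure adds nothing (no advanced item has the dot before a non-terminal).

GOTO = { [S → ( . + +] }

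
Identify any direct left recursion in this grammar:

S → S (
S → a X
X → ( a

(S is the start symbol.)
Yes, S is left-recursive

S → S (: LEFT RECURSIVE (starts with S)
S → a X: starts with a
X → ( a: starts with '('

The grammar has direct left recursion on: S.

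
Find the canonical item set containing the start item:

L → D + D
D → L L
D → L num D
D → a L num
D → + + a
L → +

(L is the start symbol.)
{ [D → . + + a], [D → . L L], [D → . L num D], [D → . a L num], [L → . +], [L → . D + D], [L' → . L] }

First, augment the grammar with L' → L
I₀ = CLOSURE({ [L' → . L] }):
  [L' → . L] has the dot before L: add [L → . D + D], [L → . +]
  [L → . D + D] has the dot before D: add [D → . L L], [D → . L num D], [D → . a L num], [D → . + + a]
No further items can be added.

I₀ = { [D → . + + a], [D → . L L], [D → . L num D], [D → . a L num], [L → . +], [L → . D + D], [L' → . L] }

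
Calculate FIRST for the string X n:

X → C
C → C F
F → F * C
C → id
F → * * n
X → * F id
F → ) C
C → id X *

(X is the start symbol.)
FIRST sets of the non-terminals involved (from the grammar, by fixed-point iteration):
  FIRST(X) = { '*', 'id' }

To compute FIRST(X n), process the symbols left to right:
Symbol X is a non-terminal. Add FIRST(X) \ {ε} = { '*', 'id' }
X is not nullable (ε ∉ FIRST(X)), so stop here.
FIRST(X n) = { '*', 'id' }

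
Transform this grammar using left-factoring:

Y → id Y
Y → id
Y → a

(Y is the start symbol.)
Left-factoring transforms A → αβ₁ | αβ₂ into A → αA' and A' → β₁ | β₂
(α is the longest common prefix among the alternatives). Repeat until
no nonterminal has two alternatives with a common prefix.

Round 1: Y has alternatives sharing prefix 'id'. Introduce Y': Y → id Y'
  Add: Y' → Y
  Add: Y' → ε

No remaining common prefixes — done.

Resulting grammar:
Y → id Y'
Y' → Y
Y' → ε
Y → a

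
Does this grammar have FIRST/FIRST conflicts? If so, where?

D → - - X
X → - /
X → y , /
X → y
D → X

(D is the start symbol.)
A FIRST/FIRST conflict occurs when two productions N → α and N → β for the same non-terminal have FIRST(α) ∩ FIRST(β) ≠ ∅ (with ε ∈ FIRST of a nullable right-hand side, so two nullable alternatives also conflict).

FIRST sets of the non-terminals at (or reachable through a nullable prefix from) the front of some alternative:
  FIRST(X) = { '-', 'y' }

Productions for D:
  D → - - X: FIRST = { '-' }
  D → X: FIRST = { '-', 'y' }
Productions for X:
  X → - /: FIRST = { '-' }
  X → y , /: FIRST = { 'y' }
  X → y: FIRST = { 'y' }

Conflict for D: D → - - X and D → X
  Overlap: { '-' }
Conflict for X: X → y , / and X → y
  Overlap: { 'y' }

Answer: Yes. D → '-' '-' X / D → X on { '-' }; X → y ',' '/' / X → y on { 'y' }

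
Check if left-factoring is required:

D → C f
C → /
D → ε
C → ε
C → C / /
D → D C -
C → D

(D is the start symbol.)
No, left-factoring is not needed

Left-factoring is needed when two productions for the same non-terminal
share a common prefix on the right-hand side.

Productions for D:
  D → C f
  D → ε
  D → D C -
Productions for C:
  C → /
  C → ε
  C → C / /
  C → D

No common prefixes found.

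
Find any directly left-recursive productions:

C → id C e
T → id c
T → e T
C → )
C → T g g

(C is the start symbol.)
C → id C e: starts with id
T → id c: starts with id
T → e T: starts with e
C → ): starts with ')'
C → T g g: starts with T

No direct left recursion found.

Answer: No direct left recursion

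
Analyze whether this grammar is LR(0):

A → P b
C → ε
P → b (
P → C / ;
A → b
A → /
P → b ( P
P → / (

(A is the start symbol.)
Augment with A' → A and build the canonical LR(0) collection (I0 = CLOSURE({[A' → . A]}), then GOTO on every symbol after a dot until no new states appear). It has 14 states:
  I0: { [A → . /], [A → . P b], [A → . b], [A' → . A], [C → .], [P → . / (], [P → . C / ;], [P → . b ( P], [P → . b (] }  — shift, reduce
  I1: { [A → / .], [P → / . (] }  — shift, reduce
  I2: { [A' → A .] }  — accept
  I3: { [P → C . / ;] }  — shift
  I4: { [A → P . b] }  — shift
  I5: { [A → b .], [P → b . ( P], [P → b . (] }  — shift, reduce
  I6: { [C → .], [P → . / (], [P → . C / ;], [P → . b ( P], [P → . b (], [P → b ( . P], [P → b ( .] }  — shift, 2 reduces
  I7: { [P → / . (] }  — shift
  I8: { [P → b ( P .] }  — reduce
  I9: { [P → b . ( P], [P → b . (] }  — shift
  I10: { [P → / ( .] }  — reduce
  I11: { [A → P b .] }  — reduce
  I12: { [P → C / . ;] }  — shift
  I13: { [P → C / ; .] }  — reduce

Conflict in state I0:
  Shift-reduce conflict between [C → .] and [A → . /]
So the grammar is NOT LR(0).

Answer: No. Shift-reduce conflict between [C → .] and [A → . /]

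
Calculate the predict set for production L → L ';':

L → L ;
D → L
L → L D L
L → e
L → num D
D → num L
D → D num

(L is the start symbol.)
PREDICT(L → L ';') = (FIRST(RHS) \ {ε}) ∪ (FOLLOW(L) if ε ∈ FIRST(RHS), i.e. RHS ⇒* ε)
FIRST(L) = { 'e', 'num' }
FIRST(L ';') = { 'e', 'num' }
ε ∉ FIRST(L ';'), so FOLLOW(L) is not added.
PREDICT(L → L ';') = { 'e', 'num' }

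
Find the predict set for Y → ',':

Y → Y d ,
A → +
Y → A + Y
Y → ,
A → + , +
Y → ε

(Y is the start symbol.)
PREDICT(Y → ',') = (FIRST(RHS) \ {ε}) ∪ (FOLLOW(Y) if ε ∈ FIRST(RHS), i.e. RHS ⇒* ε)
FIRST(',') = { ',' }
ε ∉ FIRST(','), so FOLLOW(Y) is not added.
PREDICT(Y → ',') = { ',' }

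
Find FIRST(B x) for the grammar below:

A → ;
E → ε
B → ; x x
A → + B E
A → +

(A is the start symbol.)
FIRST sets of the non-terminals involved (from the grammar, by fixed-point iteration):
  FIRST(B) = { ';' }

To compute FIRST(B x), process the symbols left to right:
Symbol B is a non-terminal. Add FIRST(B) \ {ε} = { ';' }
B is not nullable (ε ∉ FIRST(B)), so stop here.
FIRST(B x) = { ';' }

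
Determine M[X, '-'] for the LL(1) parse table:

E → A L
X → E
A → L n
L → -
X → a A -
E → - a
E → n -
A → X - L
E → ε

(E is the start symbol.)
To find M[X, '-'], we find productions for X where '-' is in the predict set (PREDICT(N → α) = (FIRST(α) \ {ε}) ∪ (FOLLOW(N) if α ⇒* ε)).

Relevant sets:
  FIRST(E) = { '-', 'a', 'n', ε }
  FOLLOW(X) = { '-' }

X → E: PREDICT = { '-', 'a', 'n' }
  '-' is in predict set, so this production goes in M[X, '-']
X → a A -: PREDICT = { 'a' }

M[X, '-'] = X → E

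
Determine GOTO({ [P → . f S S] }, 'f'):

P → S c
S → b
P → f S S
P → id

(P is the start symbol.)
GOTO(I, 'f') = CLOSURE({ [A → αX.β] : [A → α.Xβ] ∈ I, X = 'f' })

Items with dot before 'f', with the dot advanced:
  [P → . f S S] → [P → f . S S]
Closure of the advanced items:
  [P → f . S S] has the dot before S: add [S → . b]

GOTO = { [P → f . S S], [S → . b] }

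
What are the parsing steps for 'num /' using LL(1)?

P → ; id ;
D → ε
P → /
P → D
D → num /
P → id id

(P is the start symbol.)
LL(1) parsing maintains a stack (initially the start symbol over $) and the input. At each step: if the stack top is a terminal, match it against the current input token; if it is a non-terminal N, replace it with the RHS of M[N, lookahead] (the unique production whose predict set contains the lookahead).

Stack is shown with the top on the left.

Stack    Input    Action
------------------------
P $      num / $  output P → D
D $      num / $  output D → num /
num / $  num / $  match 'num'
/ $      / $      match '/'
$        $        accept

The string is accepted.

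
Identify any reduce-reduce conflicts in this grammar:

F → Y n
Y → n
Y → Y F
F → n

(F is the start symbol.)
Yes — I3: [F → n .] vs [Y → n .]; I5: [F → Y n .] vs [F → n .]

Augment with F' → F and build the canonical LR(0) collection (I0 = CLOSURE({[F' → . F]}), then GOTO on every symbol after a dot until no new states appear). It has 6 states:
  I0: { [F → . Y n], [F → . n], [F' → . F], [Y → . Y F], [Y → . n] }  — shift
  I1: { [F' → F .] }  — accept
  I2: { [F → . Y n], [F → . n], [F → Y . n], [Y → . Y F], [Y → . n], [Y → Y . F] }  — shift
  I3: { [F → n .], [Y → n .] }  — 2 reduces
  I4: { [Y → Y F .] }  — reduce
  I5: { [F → Y n .], [F → n .], [Y → n .] }  — 3 reduces

I3 contains complete items [F → n .], [Y → n .] — reduce-reduce conflict.
I5 contains complete items [F → Y n .], [F → n .], [Y → n .] — reduce-reduce conflict.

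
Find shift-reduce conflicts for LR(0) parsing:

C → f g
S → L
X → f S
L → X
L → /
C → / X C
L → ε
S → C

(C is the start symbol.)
A shift-reduce conflict occurs when an LR(0) state has both:
  - a complete (reduce) item [A → α .] (dot at the end), and
  - a shift item [B → β . c γ] (dot before a terminal).

Augment with C' → C and build the canonical LR(0) collection (I0 = CLOSURE({[C' → . C]}), then GOTO on every symbol after a dot until no new states appear). It has 14 states:
  I0: { [C → . / X C], [C → . f g], [C' → . C] }  — shift
  I1: { [C → / . X C], [X → . f S] }  — shift
  I2: { [C' → C .] }  — accept
  I3: { [C → f . g] }  — shift
  I4: { [C → f g .] }  — reduce
  I5: { [C → . / X C], [C → . f g], [C → / X . C] }  — shift
  I6: { [C → . / X C], [C → . f g], [L → . /], [L → . X], [L → .], [S → . C], [S → . L], [X → . f S], [X → f . S] }  — shift, reduce
  I7: { [C → / . X C], [L → / .], [X → . f S] }  — shift, reduce
  I8: { [S → C .] }  — reduce
  I9: { [S → L .] }  — reduce
  I10: { [X → f S .] }  — reduce
  I11: { [L → X .] }  — reduce
  I12: { [C → . / X C], [C → . f g], [C → f . g], [L → . /], [L → . X], [L → .], [S → . C], [S → . L], [X → . f S], [X → f . S] }  — shift, reduce
  I13: { [C → / X C .] }  — reduce

I6 contains reduce item [L → .] and shift items [C → . / X C], [C → . f g], [L → . /], [X → . f S] — shift-reduce conflict.
I7 contains reduce item [L → / .] and shift item [X → . f S] — shift-reduce conflict.
I12 contains reduce item [L → .] and shift items [C → . / X C], [C → . f g], [C → f . g], [L → . /], [X → . f S] — shift-reduce conflict.

Answer: Yes — I6: [L → .] vs [C → . / X C]; I7: [L → / .] vs [X → . f S]; I12: [L → .] vs [C → . / X C]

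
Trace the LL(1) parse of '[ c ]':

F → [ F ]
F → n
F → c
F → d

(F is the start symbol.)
Stack is shown with the top on the left.

Stack    Input    Action
------------------------
F $      [ c ] $  output F → [ F ]
[ F ] $  [ c ] $  match '['
F ] $    c ] $    output F → c
c ] $    c ] $    match 'c'
] $      ] $      match ']'
$        $        accept

The string is accepted.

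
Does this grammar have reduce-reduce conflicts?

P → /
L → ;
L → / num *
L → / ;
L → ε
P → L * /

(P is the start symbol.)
A reduce-reduce conflict occurs when an LR(0) state has two complete items [A → α .] and [B → β .] — both call for a reduction, and with no lookahead the parser cannot choose between them.

Augment with P' → P and build the canonical LR(0) collection (I0 = CLOSURE({[P' → . P]}), then GOTO on every symbol after a dot until no new states appear). It has 10 states:
  I0: { [L → . / ;], [L → . / num *], [L → . ;], [L → .], [P → . /], [P → . L * /], [P' → . P] }  — shift, reduce
  I1: { [L → / . ;], [L → / . num *], [P → / .] }  — shift, reduce
  I2: { [L → ; .] }  — reduce
  I3: { [P → L . * /] }  — shift
  I4: { [P' → P .] }  — accept
  I5: { [P → L * . /] }  — shift
  I6: { [P → L * / .] }  — reduce
  I7: { [L → / ; .] }  — reduce
  I8: { [L → / num . *] }  — shift
  I9: { [L → / num * .] }  — reduce

No state contains more than one complete item.

Answer: No reduce-reduce conflicts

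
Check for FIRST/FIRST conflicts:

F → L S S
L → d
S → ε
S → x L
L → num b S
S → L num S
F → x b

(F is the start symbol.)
A FIRST/FIRST conflict occurs when two productions N → α and N → β for the same non-terminal have FIRST(α) ∩ FIRST(β) ≠ ∅ (with ε ∈ FIRST of a nullable right-hand side, so two nullable alternatives also conflict).

FIRST sets of the non-terminals at (or reachable through a nullable prefix from) the front of some alternative:
  FIRST(L) = { 'd', 'num' }

Productions for F:
  F → L S S: FIRST = { 'd', 'num' }
  F → x b: FIRST = { 'x' }
Productions for L:
  L → d: FIRST = { 'd' }
  L → num b S: FIRST = { 'num' }
Productions for S:
  S → ε: FIRST = { ε }
  S → x L: FIRST = { 'x' }
  S → L num S: FIRST = { 'd', 'num' }

All alternatives of each non-terminal have pairwise disjoint FIRST sets.

Answer: No FIRST/FIRST conflicts.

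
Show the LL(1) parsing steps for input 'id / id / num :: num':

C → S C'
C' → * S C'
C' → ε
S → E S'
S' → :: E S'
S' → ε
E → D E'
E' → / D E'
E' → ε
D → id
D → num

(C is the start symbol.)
LL(1) parsing maintains a stack (initially the start symbol over $) and the input. At each step: if the stack top is a terminal, match it against the current input token; if it is a non-terminal N, replace it with the RHS of M[N, lookahead] (the unique production whose predict set contains the lookahead).

Stack is shown with the top on the left.

Stack           Input                   Action
----------------------------------------------
C $             id / id / num :: num $  output C → S C'
S C' $          id / id / num :: num $  output S → E S'
E S' C' $       id / id / num :: num $  output E → D E'
D E' S' C' $    id / id / num :: num $  output D → id
id E' S' C' $   id / id / num :: num $  match 'id'
E' S' C' $      / id / num :: num $     output E' → / D E'
/ D E' S' C' $  / id / num :: num $     match '/'
D E' S' C' $    id / num :: num $       output D → id
id E' S' C' $   id / num :: num $       match 'id'
E' S' C' $      / num :: num $          output E' → / D E'
/ D E' S' C' $  / num :: num $          match '/'
D E' S' C' $    num :: num $            output D → num
num E' S' C' $  num :: num $            match 'num'
E' S' C' $      :: num $                output E' → ε
S' C' $         :: num $                output S' → :: E S'
:: E S' C' $    :: num $                match '::'
E S' C' $       num $                   output E → D E'
D E' S' C' $    num $                   output D → num
num E' S' C' $  num $                   match 'num'
E' S' C' $      $                       output E' → ε
S' C' $         $                       output S' → ε
C' $            $                       output C' → ε
$               $                       accept

The string is accepted.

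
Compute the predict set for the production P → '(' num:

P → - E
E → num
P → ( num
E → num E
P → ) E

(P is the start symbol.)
{ '(' }

PREDICT(P → '(' num) = (FIRST(RHS) \ {ε}) ∪ (FOLLOW(P) if ε ∈ FIRST(RHS), i.e. RHS ⇒* ε)
FIRST('(' num) = { '(' }
ε ∉ FIRST('(' num), so FOLLOW(P) is not added.
PREDICT(P → '(' num) = { '(' }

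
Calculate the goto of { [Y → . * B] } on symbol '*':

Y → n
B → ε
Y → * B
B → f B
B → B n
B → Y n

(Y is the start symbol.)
GOTO(I, '*') = CLOSURE({ [A → αX.β] : [A → α.Xβ] ∈ I, X = '*' })

Items with dot before '*', with the dot advanced:
  [Y → . * B] → [Y → * . B]
Closure of the advanced items:
  [Y → * . B] has the dot before B: add [B → .], [B → . f B], [B → . B n], [B → . Y n]
  [B → . Y n] has the dot before Y: add [Y → . n], [Y → . * B]

GOTO = { [B → . B n], [B → . Y n], [B → . f B], [B → .], [Y → * . B], [Y → . * B], [Y → . n] }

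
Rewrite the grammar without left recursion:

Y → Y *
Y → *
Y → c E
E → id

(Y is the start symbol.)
Y is directly left-recursive. The standard transformation for
  A → A α₁ | ... | A α_m | β₁ | ... | β_n
is
  A  → β₁ A' | ... | β_n A'
  A' → α₁ A' | ... | α_m A' | ε

Y → * becomes Y → * Y'
Y → c E becomes Y → c E Y'
Y → Y * becomes Y' → * Y'
Add Y' → ε

Productions for other non-terminals are unchanged:
  E → id

Resulting grammar:
Y → * Y'
Y → c E Y'
Y' → * Y'
Y' → ε
E → id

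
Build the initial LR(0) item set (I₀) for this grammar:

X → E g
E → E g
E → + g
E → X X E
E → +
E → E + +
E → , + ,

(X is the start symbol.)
First, augment the grammar with X' → X
I₀ = CLOSURE({ [X' → . X] }):
  [X' → . X] has the dot before X: add [X → . E g]
  [X → . E g] has the dot before E: add [E → . E g], [E → . + g], [E → . X X E], [E → . +], [E → . E + +], [E → . , + ,]
No further items can be added.

I₀ = { [E → . + g], [E → . +], [E → . , + ,], [E → . E + +], [E → . E g], [E → . X X E], [X → . E g], [X' → . X] }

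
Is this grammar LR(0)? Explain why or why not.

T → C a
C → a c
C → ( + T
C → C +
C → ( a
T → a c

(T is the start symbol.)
No. Reduce-reduce conflict: [C → a c .] and [T → a c .]

Augment with T' → T and build the canonical LR(0) collection (I0 = CLOSURE({[T' → . T]}), then GOTO on every symbol after a dot until no new states appear). It has 11 states:
  I0: { [C → . ( + T], [C → . ( a], [C → . C +], [C → . a c], [T → . C a], [T → . a c], [T' → . T] }  — shift
  I1: { [C → ( . + T], [C → ( . a] }  — shift
  I2: { [C → C . +], [T → C . a] }  — shift
  I3: { [T' → T .] }  — accept
  I4: { [C → a . c], [T → a . c] }  — shift
  I5: { [C → a c .], [T → a c .] }  — 2 reduces
  I6: { [C → C + .] }  — reduce
  I7: { [T → C a .] }  — reduce
  I8: { [C → ( + . T], [C → . ( + T], [C → . ( a], [C → . C +], [C → . a c], [T → . C a], [T → . a c] }  — shift
  I9: { [C → ( a .] }  — reduce
  I10: { [C → ( + T .] }  — reduce

Conflict in state I5:
  Reduce-reduce conflict: [C → a c .] and [T → a c .]
So the grammar is NOT LR(0).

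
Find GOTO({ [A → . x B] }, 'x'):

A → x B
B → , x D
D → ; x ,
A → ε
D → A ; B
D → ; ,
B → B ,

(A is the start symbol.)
GOTO(I, 'x') = CLOSURE({ [A → αX.β] : [A → α.Xβ] ∈ I, X = 'x' })

Items with dot before 'x', with the dot advanced:
  [A → . x B] → [A → x . B]
Closure of the advanced items:
  [A → x . B] has the dot before B: add [B → . , x D], [B → . B ,]

GOTO = { [A → x . B], [B → . , x D], [B → . B ,] }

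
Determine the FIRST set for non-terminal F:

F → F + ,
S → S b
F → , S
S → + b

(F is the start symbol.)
{ ',' }

From F → F + ,:
  - F is the symbol being defined: contributes nothing new
    F is not nullable, so stop
From F → , S:
  - ',' is a terminal: add ',' and stop

Collecting: FIRST(F) = { ',' }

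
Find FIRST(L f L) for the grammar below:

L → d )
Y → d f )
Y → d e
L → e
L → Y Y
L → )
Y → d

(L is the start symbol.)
FIRST sets of the non-terminals involved (from the grammar, by fixed-point iteration):
  FIRST(L) = { ')', 'd', 'e' }

To compute FIRST(L f L), process the symbols left to right:
Symbol L is a non-terminal. Add FIRST(L) \ {ε} = { ')', 'd', 'e' }
L is not nullable (ε ∉ FIRST(L)), so stop here.
FIRST(L f L) = { ')', 'd', 'e' }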